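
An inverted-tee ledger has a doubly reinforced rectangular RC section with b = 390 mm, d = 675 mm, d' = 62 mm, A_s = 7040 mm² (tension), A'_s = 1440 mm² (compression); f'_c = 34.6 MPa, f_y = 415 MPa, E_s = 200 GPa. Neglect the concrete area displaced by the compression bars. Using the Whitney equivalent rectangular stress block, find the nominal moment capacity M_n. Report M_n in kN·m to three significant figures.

M_n ≈ 1700 kN·m

Assume both tension and compression steel yield.
Net tension couple steel: A_s − A'_s = 5600 mm².
a = (A_s − A'_s) f_y / (0.85 f'_c b) = 2324000/(0.85 × 34.6 × 390) = 202.62 mm.
c = a/β₁ = 202.62/0.803 = 252.33 mm; ε'_s = 0.003(c − d')/c = 0.0023 ≥ f_y/E_s = 0.0021, so compression steel does yield.
M_n = (A_s − A'_s) f_y (d − a/2) + A'_s f_y (d − d') = [2324000 × (675 − 101.31) + 597600 × (675 − 62)] × 10⁻⁶ = 1333.26 + 366.33 = 1699.59 kN·m.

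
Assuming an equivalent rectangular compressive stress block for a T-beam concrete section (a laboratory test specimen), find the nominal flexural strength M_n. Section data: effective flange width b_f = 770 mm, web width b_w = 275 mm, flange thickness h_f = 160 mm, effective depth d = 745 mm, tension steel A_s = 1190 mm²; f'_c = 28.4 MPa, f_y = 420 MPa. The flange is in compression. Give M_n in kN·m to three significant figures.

M_n ≈ 366 kN·m

Tension: T = A_s f_y = 1190 × 420 = 499800 N.
Try a within the flange: a = T/(0.85 f'_c b_f) = 499800/(0.85 × 28.4 × 770) = 26.89 mm.
Since a = 26.89 ≤ h_f = 160 mm, the stress block lies entirely in the flange; analyse as a rectangular beam of width b_f.
M_n = T(d − a/2) = 499800 × (745 − 13.445) = 365.63 × 10⁶ N·mm.
M_n = 365.63 kN·m.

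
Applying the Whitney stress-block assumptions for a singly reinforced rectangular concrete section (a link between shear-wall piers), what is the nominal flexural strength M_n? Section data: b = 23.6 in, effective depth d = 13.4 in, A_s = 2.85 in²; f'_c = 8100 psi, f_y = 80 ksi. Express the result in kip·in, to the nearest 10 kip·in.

T = A_s f_y = 2.85 × 80 = 228 kips.
a = T/(0.85 f'_c b) = 228/(0.85 × 8.1 × 23.6) = 1.403 in.
M_n = T(d − a/2) = 228 × (13.4 − 0.7015) = 2895.3 kip·in.

M_n ≈ 2900 kip·in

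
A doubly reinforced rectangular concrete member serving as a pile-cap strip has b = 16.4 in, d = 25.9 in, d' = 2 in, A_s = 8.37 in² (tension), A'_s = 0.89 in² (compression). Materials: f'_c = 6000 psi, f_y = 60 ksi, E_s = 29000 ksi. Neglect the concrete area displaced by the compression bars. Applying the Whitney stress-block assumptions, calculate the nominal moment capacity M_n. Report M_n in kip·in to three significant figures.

M_n ≈ 11700 kip·in

Assume both steels yield.
a = (A_s − A'_s) f_y/(0.85 f'_c b) = (8.37 − 0.89) × 60/(0.85 × 6 × 16.4) = 5.366 in.
c = a/β₁ = 5.366/0.75 = 7.155 in; ε'_s = 0.003(c − d')/c = 0.0022 ≥ ε_y = 0.0021, so the compression steel yields.
M_n = (A_s − A'_s) f_y (d − a/2) + A'_s f_y (d − d') = 448.8 × (25.9 − 2.683) + 53.4 × (25.9 − 2) = 10419.8 + 1276.3 = 11696.1 kip·in.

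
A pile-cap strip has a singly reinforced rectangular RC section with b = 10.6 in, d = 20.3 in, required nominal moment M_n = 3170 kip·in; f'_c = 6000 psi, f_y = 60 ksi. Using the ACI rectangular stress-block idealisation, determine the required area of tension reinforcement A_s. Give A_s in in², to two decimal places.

A_s ≈ 2.82 in²

From M_n = 0.85 f'_c a b (d − a/2):
a = d − √(d² − 2M_n/(0.85 f'_c b)) = 20.3 − √(20.3² − 2 × 3170/(0.85 × 6 × 10.6)) = 3.130 in.
A_s = 0.85 f'_c a b / f_y = 0.85 × 6 × 3.130 × 10.6 / 60 = 2.820 in².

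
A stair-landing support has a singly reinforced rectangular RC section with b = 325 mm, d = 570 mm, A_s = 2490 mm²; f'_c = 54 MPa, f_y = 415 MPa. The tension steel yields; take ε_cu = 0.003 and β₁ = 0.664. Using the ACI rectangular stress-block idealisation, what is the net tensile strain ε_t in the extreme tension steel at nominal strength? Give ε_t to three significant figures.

ε_t ≈ 0.0134

a = A_s f_y/(0.85 f'_c b) = 69.27 mm.
β₁ = 0.664, so c = a/β₁ = 69.27/0.664 = 104.32 mm.
From the linear strain diagram with ε_cu = 0.003: ε_t = 0.003 (d − c)/c = 0.003 × (570 − 104.32)/104.32 = 0.0134.
Since ε_t ≥ 0.005, the section is tension-controlled.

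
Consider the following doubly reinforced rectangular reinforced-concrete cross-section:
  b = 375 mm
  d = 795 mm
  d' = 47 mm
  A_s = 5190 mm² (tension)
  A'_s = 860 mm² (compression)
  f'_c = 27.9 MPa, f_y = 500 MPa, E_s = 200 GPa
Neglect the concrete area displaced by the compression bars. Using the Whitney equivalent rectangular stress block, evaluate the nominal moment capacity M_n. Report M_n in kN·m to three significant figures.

Assume both tension and compression steel yield.
Net tension couple steel: A_s − A'_s = 4330 mm².
a = (A_s − A'_s) f_y / (0.85 f'_c b) = 2165000/(0.85 × 27.9 × 375) = 243.45 mm.
c = a/β₁ = 243.45/0.85 = 286.41 mm; ε'_s = 0.003(c − d')/c = 0.0025 ≥ f_y/E_s = 0.0025, so compression steel does yield.
M_n = (A_s − A'_s) f_y (d − a/2) + A'_s f_y (d − d') = [2165000 × (795 − 121.725) + 430000 × (795 − 47)] × 10⁻⁶ = 1457.64 + 321.64 = 1779.28 kN·m.

M_n ≈ 1780 kN·m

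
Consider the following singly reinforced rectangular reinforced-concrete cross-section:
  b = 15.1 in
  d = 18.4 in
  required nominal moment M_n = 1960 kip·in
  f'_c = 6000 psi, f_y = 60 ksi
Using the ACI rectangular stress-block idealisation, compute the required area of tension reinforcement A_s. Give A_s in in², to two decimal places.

From M_n = 0.85 f'_c a b (d − a/2):
a = d − √(d² − 2M_n/(0.85 f'_c b)) = 18.4 − √(18.4² − 2 × 1960/(0.85 × 6 × 15.1)) = 1.440 in.
A_s = 0.85 f'_c a b / f_y = 0.85 × 6 × 1.440 × 15.1 / 60 = 1.848 in².

A_s ≈ 1.85 in²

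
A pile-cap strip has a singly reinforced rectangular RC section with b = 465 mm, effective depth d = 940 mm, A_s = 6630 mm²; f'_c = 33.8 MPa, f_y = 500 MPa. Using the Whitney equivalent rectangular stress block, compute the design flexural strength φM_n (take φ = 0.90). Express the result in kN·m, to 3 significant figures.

φM_n ≈ 2430 kN·m

T = A_s f_y = 6630 × 500 = 3315000 N = 3315 kN.
From C = T: a = T/(0.85 f'_c b) = 3315000/(0.85 × 33.8 × 465) = 248.14 mm.
M_n = T(d − a/2) = 3315 kN × (940 − 124.07) mm = 2704.81 kN·m.
φM_n = 0.90 × 2704.81 = 2434.33 kN·m.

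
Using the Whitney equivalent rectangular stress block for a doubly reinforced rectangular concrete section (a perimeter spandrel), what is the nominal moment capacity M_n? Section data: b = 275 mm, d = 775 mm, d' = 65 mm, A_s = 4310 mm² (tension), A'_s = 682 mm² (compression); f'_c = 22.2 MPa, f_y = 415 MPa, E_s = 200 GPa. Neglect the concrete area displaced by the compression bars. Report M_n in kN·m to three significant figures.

Assume both tension and compression steel yield.
Net tension couple steel: A_s − A'_s = 3628 mm².
a = (A_s − A'_s) f_y / (0.85 f'_c b) = 1505620/(0.85 × 22.2 × 275) = 290.14 mm.
c = a/β₁ = 290.14/0.85 = 341.34 mm; ε'_s = 0.003(c − d')/c = 0.0024 ≥ f_y/E_s = 0.0021, so compression steel does yield.
M_n = (A_s − A'_s) f_y (d − a/2) + A'_s f_y (d − d') = [1505620 × (775 − 145.07) + 283030 × (775 − 65)] × 10⁻⁶ = 948.44 + 200.95 = 1149.39 kN·m.

M_n ≈ 1150 kN·m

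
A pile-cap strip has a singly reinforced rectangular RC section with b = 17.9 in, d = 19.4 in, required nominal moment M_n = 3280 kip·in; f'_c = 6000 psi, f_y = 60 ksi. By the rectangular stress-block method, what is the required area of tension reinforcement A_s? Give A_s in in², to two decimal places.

A_s ≈ 2.97 in²

From M_n = 0.85 f'_c a b (d − a/2):
a = d − √(d² − 2M_n/(0.85 f'_c b)) = 19.4 − √(19.4² − 2 × 3280/(0.85 × 6 × 17.9)) = 1.950 in.
A_s = 0.85 f'_c a b / f_y = 0.85 × 6 × 1.950 × 17.9 / 60 = 2.967 in².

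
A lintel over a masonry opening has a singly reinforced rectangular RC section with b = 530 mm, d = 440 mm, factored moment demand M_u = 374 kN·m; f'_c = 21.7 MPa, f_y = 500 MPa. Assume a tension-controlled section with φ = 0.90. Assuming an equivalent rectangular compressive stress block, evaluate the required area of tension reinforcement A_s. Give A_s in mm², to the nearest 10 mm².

A_s ≈ 2160 mm²

M_n = M_u/φ = 374/0.90 = 415.556 kN·m.
With M_n = 0.85 f'_c a b (d − a/2), solve the quadratic for a:
a = d − √(d² − 2M_n/(0.85 f'_c b)) = 440 − √(440² − 2 × 415.556×10⁶/(0.85 × 21.7 × 530)) = 110.48 mm.
A_s = 0.85 f'_c a b / f_y = 0.85 × 21.7 × 110.48 × 530 / 500 = 2160.1 mm².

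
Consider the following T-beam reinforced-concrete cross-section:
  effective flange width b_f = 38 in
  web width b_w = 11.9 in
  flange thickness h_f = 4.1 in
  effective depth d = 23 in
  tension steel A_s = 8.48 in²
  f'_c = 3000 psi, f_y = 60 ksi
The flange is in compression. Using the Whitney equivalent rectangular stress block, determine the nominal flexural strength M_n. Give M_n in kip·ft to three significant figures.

Tension: T = A_s f_y = 8.48 × 60 = 508.8 kips.
Try a within the flange: a = T/(0.85 f'_c b_f) = 508.8/(0.85 × 3 × 38) = 5.251 in.
a = 5.251 > h_f = 4.1 in: the block extends into the web. Split into flange-overhang and web parts.
C_f = 0.85 f'_c (b_f − b_w) h_f = 0.85 × 3 × (38 − 11.9) × 4.1 = 272.9 kips.
Remaining web compression depth: a_w = (T − C_f)/(0.85 f'_c b_w) = (508.8 − 272.9)/(0.85 × 3 × 11.9) = 7.774 in.
M_n = C_f(d − h_f/2) + (T − C_f)(d − a_w/2) = 272.9 × (23 − 2.05) + 235.9 × (23 − 3.887) = 5717.3 + 4508.8 = 10226.1 kip·in.
M_n = 10226.1/12 = 852.18 kip·ft.

M_n ≈ 852 kip·ft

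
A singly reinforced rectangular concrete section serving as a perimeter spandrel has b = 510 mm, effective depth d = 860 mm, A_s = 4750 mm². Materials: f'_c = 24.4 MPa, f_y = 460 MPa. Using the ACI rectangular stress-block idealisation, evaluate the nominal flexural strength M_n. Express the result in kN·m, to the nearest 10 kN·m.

T = A_s f_y = 4750 × 460 = 2185000 N = 2185 kN.
From C = T: a = T/(0.85 f'_c b) = 2185000/(0.85 × 24.4 × 510) = 206.57 mm.
M_n = T(d − a/2) = 2185 kN × (860 − 103.285) mm = 1653.42 kN·m.

M_n ≈ 1650 kN·m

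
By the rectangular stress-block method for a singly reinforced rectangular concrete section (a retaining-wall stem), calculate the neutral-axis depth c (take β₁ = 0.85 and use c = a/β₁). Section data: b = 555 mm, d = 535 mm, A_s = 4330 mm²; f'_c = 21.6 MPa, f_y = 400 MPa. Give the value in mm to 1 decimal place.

c ≈ 200.0 mm

T = A_s f_y = 4330 × 400 = 1732000 N = 1732 kN.
Setting C = 0.85 f'_c a b equal to T: a = 1732000/(0.85 × 21.6 × 555) = 169.974 mm.
With β₁ = 0.85, c = a/β₁ = 169.974/0.85 = 200.0 mm.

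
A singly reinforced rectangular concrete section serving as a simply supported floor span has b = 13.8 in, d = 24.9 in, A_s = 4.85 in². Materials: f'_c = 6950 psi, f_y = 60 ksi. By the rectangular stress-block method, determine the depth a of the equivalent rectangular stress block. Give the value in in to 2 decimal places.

a ≈ 3.57 in

T = A_s f_y = 4.85 × 60 = 291 kips.
a = T/(0.85 f'_c b) = 291/(0.85 × 6.95 × 13.8) = 3.57 in.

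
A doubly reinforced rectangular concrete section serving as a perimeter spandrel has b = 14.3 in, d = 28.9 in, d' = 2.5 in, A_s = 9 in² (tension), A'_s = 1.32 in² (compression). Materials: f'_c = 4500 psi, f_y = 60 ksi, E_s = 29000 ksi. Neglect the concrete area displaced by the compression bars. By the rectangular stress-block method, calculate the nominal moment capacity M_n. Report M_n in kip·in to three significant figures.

M_n ≈ 13500 kip·in

Assume both steels yield.
a = (A_s − A'_s) f_y/(0.85 f'_c b) = (9 − 1.32) × 60/(0.85 × 4.5 × 14.3) = 8.425 in.
c = a/β₁ = 8.425/0.825 = 10.212 in; ε'_s = 0.003(c − d')/c = 0.0023 ≥ ε_y = 0.0021, so the compression steel yields.
M_n = (A_s − A'_s) f_y (d − a/2) + A'_s f_y (d − d') = 460.8 × (28.9 − 4.2125) + 79.2 × (28.9 − 2.5) = 11376.0 + 2090.9 = 13466.9 kip·in.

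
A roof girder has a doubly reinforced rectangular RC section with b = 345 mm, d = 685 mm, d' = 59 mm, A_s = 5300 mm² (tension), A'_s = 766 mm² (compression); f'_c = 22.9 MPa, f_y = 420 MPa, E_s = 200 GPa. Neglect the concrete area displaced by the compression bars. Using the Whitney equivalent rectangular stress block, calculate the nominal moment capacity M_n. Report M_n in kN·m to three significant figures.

M_n ≈ 1240 kN·m

Assume both tension and compression steel yield.
Net tension couple steel: A_s − A'_s = 4534 mm².
a = (A_s − A'_s) f_y / (0.85 f'_c b) = 1904280/(0.85 × 22.9 × 345) = 283.57 mm.
c = a/β₁ = 283.57/0.85 = 333.61 mm; ε'_s = 0.003(c − d')/c = 0.0025 ≥ f_y/E_s = 0.0021, so compression steel does yield.
M_n = (A_s − A'_s) f_y (d − a/2) + A'_s f_y (d − d') = [1904280 × (685 − 141.785) + 321720 × (685 − 59)] × 10⁻⁶ = 1034.43 + 201.40 = 1235.83 kN·m.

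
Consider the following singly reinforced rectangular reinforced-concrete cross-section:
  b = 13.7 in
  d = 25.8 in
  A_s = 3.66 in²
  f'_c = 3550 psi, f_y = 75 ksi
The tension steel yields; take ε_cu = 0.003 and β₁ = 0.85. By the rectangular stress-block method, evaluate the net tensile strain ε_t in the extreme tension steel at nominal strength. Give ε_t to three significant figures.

a = A_s f_y/(0.85 f'_c b) = 6.640 in.
β₁ = 0.85, so c = a/β₁ = 6.640/0.85 = 7.812 in.
From the linear strain diagram with ε_cu = 0.003: ε_t = 0.003 (d − c)/c = 0.003 × (25.8 − 7.812)/7.812 = 0.00691.
Since ε_t ≥ 0.005, the section is tension-controlled.

ε_t ≈ 0.00691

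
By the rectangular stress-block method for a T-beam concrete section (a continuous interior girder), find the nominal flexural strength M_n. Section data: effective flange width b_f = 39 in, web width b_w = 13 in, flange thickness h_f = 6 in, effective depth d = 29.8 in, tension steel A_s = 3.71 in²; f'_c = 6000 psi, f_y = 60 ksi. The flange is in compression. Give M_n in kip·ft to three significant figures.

M_n ≈ 542 kip·ft

Tension: T = A_s f_y = 3.71 × 60 = 222.6 kips.
Try a within the flange: a = T/(0.85 f'_c b_f) = 222.6/(0.85 × 6 × 39) = 1.119 in.
Since a = 1.119 ≤ h_f = 6 in, the stress block lies entirely in the flange; analyse as a rectangular beam of width b_f.
M_n = T(d − a/2) = 222.6 × (29.8 − 0.5595) = 6508.9 kip·in.
M_n = 6508.9/12 = 542.41 kip·ft.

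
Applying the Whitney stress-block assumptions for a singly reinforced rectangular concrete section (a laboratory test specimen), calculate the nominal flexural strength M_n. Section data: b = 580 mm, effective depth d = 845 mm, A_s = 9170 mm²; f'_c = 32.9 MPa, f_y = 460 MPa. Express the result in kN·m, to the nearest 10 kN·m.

M_n ≈ 3020 kN·m

T = A_s f_y = 9170 × 460 = 4218200 N = 4218.2 kN.
From C = T: a = T/(0.85 f'_c b) = 4218200/(0.85 × 32.9 × 580) = 260.07 mm.
M_n = T(d − a/2) = 4218.2 kN × (845 − 130.035) mm = 3015.87 kN·m.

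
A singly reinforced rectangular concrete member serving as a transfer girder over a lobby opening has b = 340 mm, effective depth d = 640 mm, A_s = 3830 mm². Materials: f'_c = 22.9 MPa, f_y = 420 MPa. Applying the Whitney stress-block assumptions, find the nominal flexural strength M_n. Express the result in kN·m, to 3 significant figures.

M_n ≈ 834 kN·m

T = A_s f_y = 3830 × 420 = 1608600 N = 1608.6 kN.
From C = T: a = T/(0.85 f'_c b) = 1608600/(0.85 × 22.9 × 340) = 243.06 mm.
M_n = T(d − a/2) = 1608.6 kN × (640 − 121.53) mm = 834.01 kN·m.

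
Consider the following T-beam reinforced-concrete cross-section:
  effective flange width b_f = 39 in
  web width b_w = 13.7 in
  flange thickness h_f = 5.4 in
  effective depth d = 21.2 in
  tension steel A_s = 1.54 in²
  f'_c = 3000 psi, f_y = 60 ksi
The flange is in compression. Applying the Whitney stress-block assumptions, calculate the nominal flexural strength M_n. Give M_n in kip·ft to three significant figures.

Tension: T = A_s f_y = 1.54 × 60 = 92.4 kips.
Try a within the flange: a = T/(0.85 f'_c b_f) = 92.4/(0.85 × 3 × 39) = 0.929 in.
Since a = 0.929 ≤ h_f = 5.4 in, the stress block lies entirely in the flange; analyse as a rectangular beam of width b_f.
M_n = T(d − a/2) = 92.4 × (21.2 − 0.4645) = 1916.0 kip·in.
M_n = 1916.0/12 = 159.67 kip·ft.

M_n ≈ 160 kip·ft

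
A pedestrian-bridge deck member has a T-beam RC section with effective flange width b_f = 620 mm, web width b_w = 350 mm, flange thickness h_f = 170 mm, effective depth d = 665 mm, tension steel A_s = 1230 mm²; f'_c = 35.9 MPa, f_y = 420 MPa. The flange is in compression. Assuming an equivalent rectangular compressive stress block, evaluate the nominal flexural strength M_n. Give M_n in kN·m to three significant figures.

M_n ≈ 336 kN·m

Tension: T = A_s f_y = 1230 × 420 = 516600 N.
Try a within the flange: a = T/(0.85 f'_c b_f) = 516600/(0.85 × 35.9 × 620) = 27.31 mm.
Since a = 27.31 ≤ h_f = 170 mm, the stress block lies entirely in the flange; analyse as a rectangular beam of width b_f.
M_n = T(d − a/2) = 516600 × (665 − 13.655) = 336.48 × 10⁶ N·mm.
M_n = 336.48 kN·m.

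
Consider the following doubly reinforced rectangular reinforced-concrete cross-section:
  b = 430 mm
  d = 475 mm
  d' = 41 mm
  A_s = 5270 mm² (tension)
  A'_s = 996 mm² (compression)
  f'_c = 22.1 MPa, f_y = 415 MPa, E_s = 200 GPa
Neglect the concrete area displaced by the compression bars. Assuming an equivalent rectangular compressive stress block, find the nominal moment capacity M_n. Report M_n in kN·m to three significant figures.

Assume both tension and compression steel yield.
Net tension couple steel: A_s − A'_s = 4274 mm².
a = (A_s − A'_s) f_y / (0.85 f'_c b) = 1773710/(0.85 × 22.1 × 430) = 219.59 mm.
c = a/β₁ = 219.59/0.85 = 258.34 mm; ε'_s = 0.003(c − d')/c = 0.0025 ≥ f_y/E_s = 0.0021, so compression steel does yield.
M_n = (A_s − A'_s) f_y (d − a/2) + A'_s f_y (d − d') = [1773710 × (475 − 109.795) + 413340 × (475 − 41)] × 10⁻⁶ = 647.77 + 179.39 = 827.16 kN·m.

M_n ≈ 827 kN·m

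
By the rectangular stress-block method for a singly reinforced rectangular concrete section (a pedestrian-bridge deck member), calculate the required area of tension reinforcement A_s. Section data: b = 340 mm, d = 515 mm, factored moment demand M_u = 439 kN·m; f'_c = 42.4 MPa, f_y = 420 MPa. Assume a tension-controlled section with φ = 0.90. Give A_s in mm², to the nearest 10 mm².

M_n = M_u/φ = 439/0.90 = 487.778 kN·m.
With M_n = 0.85 f'_c a b (d − a/2), solve the quadratic for a:
a = d − √(d² − 2M_n/(0.85 f'_c b)) = 515 − √(515² − 2 × 487.778×10⁶/(0.85 × 42.4 × 340)) = 84.17 mm.
A_s = 0.85 f'_c a b / f_y = 0.85 × 42.4 × 84.17 × 340 / 420 = 2455.7 mm².

A_s ≈ 2460 mm²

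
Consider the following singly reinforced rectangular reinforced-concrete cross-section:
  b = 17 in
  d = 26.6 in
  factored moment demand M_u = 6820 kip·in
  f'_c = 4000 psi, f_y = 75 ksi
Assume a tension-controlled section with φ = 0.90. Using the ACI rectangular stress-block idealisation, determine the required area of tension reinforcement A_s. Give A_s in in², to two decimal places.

M_n = M_u/φ = 6820/0.90 = 7577.78 kip·in.
From M_n = 0.85 f'_c a b (d − a/2):
a = d − √(d² − 2M_n/(0.85 f'_c b)) = 26.6 − √(26.6² − 2 × 7577.78/(0.85 × 4 × 17)) = 5.497 in.
A_s = 0.85 f'_c a b / f_y = 0.85 × 4 × 5.497 × 17 / 75 = 4.236 in².

A_s ≈ 4.24 in²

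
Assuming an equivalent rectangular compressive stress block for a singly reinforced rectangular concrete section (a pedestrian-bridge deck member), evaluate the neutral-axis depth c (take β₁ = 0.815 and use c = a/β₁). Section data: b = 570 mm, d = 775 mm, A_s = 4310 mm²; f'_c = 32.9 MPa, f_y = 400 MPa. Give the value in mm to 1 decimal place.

c ≈ 132.7 mm

T = A_s f_y = 4310 × 400 = 1724000 N = 1724 kN.
Setting C = 0.85 f'_c a b equal to T: a = 1724000/(0.85 × 32.9 × 570) = 108.155 mm.
With β₁ = 0.815, c = a/β₁ = 108.155/0.815 = 132.7 mm.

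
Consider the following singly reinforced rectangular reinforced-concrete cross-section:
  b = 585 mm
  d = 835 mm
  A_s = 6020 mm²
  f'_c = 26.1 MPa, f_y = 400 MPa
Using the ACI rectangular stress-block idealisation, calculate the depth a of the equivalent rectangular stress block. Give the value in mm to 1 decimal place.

T = A_s f_y = 6020 × 400 = 2408000 N = 2408 kN.
Setting C = 0.85 f'_c a b equal to T: a = 2408000/(0.85 × 26.1 × 585) = 185.5 mm.

a ≈ 185.5 mm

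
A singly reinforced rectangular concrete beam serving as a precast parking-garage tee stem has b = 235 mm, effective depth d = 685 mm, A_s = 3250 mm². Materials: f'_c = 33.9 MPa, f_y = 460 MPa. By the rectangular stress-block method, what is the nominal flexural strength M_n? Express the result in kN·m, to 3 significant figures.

M_n ≈ 859 kN·m

T = A_s f_y = 3250 × 460 = 1495000 N = 1495 kN.
From C = T: a = T/(0.85 f'_c b) = 1495000/(0.85 × 33.9 × 235) = 220.78 mm.
M_n = T(d − a/2) = 1495 kN × (685 − 110.39) mm = 859.04 kN·m.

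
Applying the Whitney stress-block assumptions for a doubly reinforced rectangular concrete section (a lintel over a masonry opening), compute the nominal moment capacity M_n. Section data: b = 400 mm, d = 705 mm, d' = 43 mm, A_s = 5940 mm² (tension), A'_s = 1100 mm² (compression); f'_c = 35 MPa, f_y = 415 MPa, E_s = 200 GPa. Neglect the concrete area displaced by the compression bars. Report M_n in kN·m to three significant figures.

Assume both tension and compression steel yield.
Net tension couple steel: A_s − A'_s = 4840 mm².
a = (A_s − A'_s) f_y / (0.85 f'_c b) = 2008600/(0.85 × 35 × 400) = 168.79 mm.
c = a/β₁ = 168.79/0.8 = 210.99 mm; ε'_s = 0.003(c − d')/c = 0.0024 ≥ f_y/E_s = 0.0021, so compression steel does yield.
M_n = (A_s − A'_s) f_y (d − a/2) + A'_s f_y (d − d') = [2008600 × (705 − 84.395) + 456500 × (705 − 43)] × 10⁻⁶ = 1246.55 + 302.20 = 1548.75 kN·m.

M_n ≈ 1550 kN·m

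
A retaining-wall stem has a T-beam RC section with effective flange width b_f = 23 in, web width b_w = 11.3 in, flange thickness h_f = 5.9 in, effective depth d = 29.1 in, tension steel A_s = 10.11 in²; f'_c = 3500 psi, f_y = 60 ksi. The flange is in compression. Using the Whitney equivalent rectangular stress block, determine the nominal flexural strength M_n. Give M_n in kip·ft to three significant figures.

Tension: T = A_s f_y = 10.11 × 60 = 606.6 kips.
Try a within the flange: a = T/(0.85 f'_c b_f) = 606.6/(0.85 × 3.5 × 23) = 8.865 in.
a = 8.865 > h_f = 5.9 in: the block extends into the web. Split into flange-overhang and web parts.
C_f = 0.85 f'_c (b_f − b_w) h_f = 0.85 × 3.5 × (23 − 11.3) × 5.9 = 205.4 kips.
Remaining web compression depth: a_w = (T − C_f)/(0.85 f'_c b_w) = (606.6 − 205.4)/(0.85 × 3.5 × 11.3) = 11.934 in.
M_n = C_f(d − h_f/2) + (T − C_f)(d − a_w/2) = 205.4 × (29.1 − 2.95) + 401.2 × (29.1 − 5.967) = 5371.2 + 9281.0 = 14652.2 kip·in.
M_n = 14652.2/12 = 1221.02 kip·ft.

M_n ≈ 1220 kip·ft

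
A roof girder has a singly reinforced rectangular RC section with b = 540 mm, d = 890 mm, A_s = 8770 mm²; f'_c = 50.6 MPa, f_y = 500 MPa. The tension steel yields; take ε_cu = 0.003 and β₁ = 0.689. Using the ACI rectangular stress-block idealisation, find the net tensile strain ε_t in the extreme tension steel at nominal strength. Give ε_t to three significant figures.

a = A_s f_y/(0.85 f'_c b) = 188.80 mm.
β₁ = 0.689, so c = a/β₁ = 188.80/0.689 = 274.02 mm.
From the linear strain diagram with ε_cu = 0.003: ε_t = 0.003 (d − c)/c = 0.003 × (890 − 274.02)/274.02 = 0.00674.
Since ε_t ≥ 0.005, the section is tension-controlled.

ε_t ≈ 0.00674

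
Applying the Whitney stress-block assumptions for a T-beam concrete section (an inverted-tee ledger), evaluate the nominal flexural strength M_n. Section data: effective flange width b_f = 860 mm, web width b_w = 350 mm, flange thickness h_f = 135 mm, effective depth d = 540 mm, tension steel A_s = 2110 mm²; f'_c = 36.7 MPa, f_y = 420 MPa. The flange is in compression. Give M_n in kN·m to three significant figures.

M_n ≈ 464 kN·m

Tension: T = A_s f_y = 2110 × 420 = 886200 N.
Try a within the flange: a = T/(0.85 f'_c b_f) = 886200/(0.85 × 36.7 × 860) = 33.03 mm.
Since a = 33.03 ≤ h_f = 135 mm, the stress block lies entirely in the flange; analyse as a rectangular beam of width b_f.
M_n = T(d − a/2) = 886200 × (540 − 16.515) = 463.91 × 10⁶ N·mm.
M_n = 463.91 kN·m.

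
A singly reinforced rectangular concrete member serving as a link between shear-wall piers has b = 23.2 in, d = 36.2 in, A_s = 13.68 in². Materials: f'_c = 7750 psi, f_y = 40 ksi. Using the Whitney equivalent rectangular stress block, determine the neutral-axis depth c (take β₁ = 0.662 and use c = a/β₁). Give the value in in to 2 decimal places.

c ≈ 5.41 in

T = A_s f_y = 13.68 × 40 = 547.2 kips.
a = T/(0.85 f'_c b) = 547.2/(0.85 × 7.75 × 23.2) = 3.5804 in.
With β₁ = 0.662, c = a/β₁ = 3.5804/0.662 = 5.41 in.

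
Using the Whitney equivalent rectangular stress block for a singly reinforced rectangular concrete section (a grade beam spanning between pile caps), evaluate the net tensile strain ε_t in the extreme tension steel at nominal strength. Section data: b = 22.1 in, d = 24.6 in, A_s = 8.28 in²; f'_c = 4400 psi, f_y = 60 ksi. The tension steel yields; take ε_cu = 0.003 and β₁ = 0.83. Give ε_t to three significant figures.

ε_t ≈ 0.00719

a = A_s f_y/(0.85 f'_c b) = 6.011 in.
β₁ = 0.83, so c = a/β₁ = 6.011/0.83 = 7.242 in.
From the linear strain diagram with ε_cu = 0.003: ε_t = 0.003 (d − c)/c = 0.003 × (24.6 − 7.242)/7.242 = 0.00719.
Since ε_t ≥ 0.005, the section is tension-controlled.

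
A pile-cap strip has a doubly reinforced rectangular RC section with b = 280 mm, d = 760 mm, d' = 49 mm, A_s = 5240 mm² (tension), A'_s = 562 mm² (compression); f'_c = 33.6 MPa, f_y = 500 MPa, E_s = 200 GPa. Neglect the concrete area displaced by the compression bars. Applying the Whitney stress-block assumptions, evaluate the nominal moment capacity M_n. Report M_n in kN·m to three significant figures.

Assume both tension and compression steel yield.
Net tension couple steel: A_s − A'_s = 4678 mm².
a = (A_s − A'_s) f_y / (0.85 f'_c b) = 2339000/(0.85 × 33.6 × 280) = 292.49 mm.
c = a/β₁ = 292.49/0.81 = 361.10 mm; ε'_s = 0.003(c − d')/c = 0.0026 ≥ f_y/E_s = 0.0025, so compression steel does yield.
M_n = (A_s − A'_s) f_y (d − a/2) + A'_s f_y (d − d') = [2339000 × (760 − 146.245) + 281000 × (760 − 49)] × 10⁻⁶ = 1435.57 + 199.79 = 1635.36 kN·m.

M_n ≈ 1640 kN·m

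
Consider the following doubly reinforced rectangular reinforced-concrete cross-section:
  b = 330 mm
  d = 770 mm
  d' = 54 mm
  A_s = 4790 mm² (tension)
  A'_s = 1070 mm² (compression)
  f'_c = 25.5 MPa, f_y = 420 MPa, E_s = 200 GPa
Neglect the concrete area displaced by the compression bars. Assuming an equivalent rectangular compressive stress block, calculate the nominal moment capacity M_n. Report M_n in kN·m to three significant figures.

Assume both tension and compression steel yield.
Net tension couple steel: A_s − A'_s = 3720 mm².
a = (A_s − A'_s) f_y / (0.85 f'_c b) = 1562400/(0.85 × 25.5 × 330) = 218.43 mm.
c = a/β₁ = 218.43/0.85 = 256.98 mm; ε'_s = 0.003(c − d')/c = 0.0024 ≥ f_y/E_s = 0.0021, so compression steel does yield.
M_n = (A_s − A'_s) f_y (d − a/2) + A'_s f_y (d − d') = [1562400 × (770 − 109.215) + 449400 × (770 − 54)] × 10⁻⁶ = 1032.41 + 321.77 = 1354.18 kN·m.

M_n ≈ 1350 kN·m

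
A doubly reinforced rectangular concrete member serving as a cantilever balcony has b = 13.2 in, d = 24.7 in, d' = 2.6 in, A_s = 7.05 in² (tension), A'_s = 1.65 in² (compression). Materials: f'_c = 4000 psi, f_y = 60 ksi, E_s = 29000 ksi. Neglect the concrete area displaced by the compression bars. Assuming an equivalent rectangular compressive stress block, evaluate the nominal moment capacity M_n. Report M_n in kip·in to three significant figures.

M_n ≈ 9020 kip·in

Assume both steels yield.
a = (A_s − A'_s) f_y/(0.85 f'_c b) = (7.05 − 1.65) × 60/(0.85 × 4 × 13.2) = 7.219 in.
c = a/β₁ = 7.219/0.85 = 8.493 in; ε'_s = 0.003(c − d')/c = 0.0021 ≥ ε_y = 0.0021, so the compression steel yields.
M_n = (A_s − A'_s) f_y (d − a/2) + A'_s f_y (d − d') = 324 × (24.7 − 3.6095) + 99 × (24.7 − 2.6) = 6833.3 + 2187.9 = 9021.2 kip·in.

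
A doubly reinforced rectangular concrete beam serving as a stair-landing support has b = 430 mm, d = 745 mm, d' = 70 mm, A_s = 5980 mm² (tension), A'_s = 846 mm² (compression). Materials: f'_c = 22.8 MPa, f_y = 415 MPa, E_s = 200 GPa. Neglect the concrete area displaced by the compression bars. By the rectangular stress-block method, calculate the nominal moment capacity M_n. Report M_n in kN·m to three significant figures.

Assume both tension and compression steel yield.
Net tension couple steel: A_s − A'_s = 5134 mm².
a = (A_s − A'_s) f_y / (0.85 f'_c b) = 2130610/(0.85 × 22.8 × 430) = 255.67 mm.
c = a/β₁ = 255.67/0.85 = 300.79 mm; ε'_s = 0.003(c − d')/c = 0.0023 ≥ f_y/E_s = 0.0021, so compression steel does yield.
M_n = (A_s − A'_s) f_y (d − a/2) + A'_s f_y (d − d') = [2130610 × (745 − 127.835) + 351090 × (745 − 70)] × 10⁻⁶ = 1314.94 + 236.99 = 1551.93 kN·m.

M_n ≈ 1550 kN·m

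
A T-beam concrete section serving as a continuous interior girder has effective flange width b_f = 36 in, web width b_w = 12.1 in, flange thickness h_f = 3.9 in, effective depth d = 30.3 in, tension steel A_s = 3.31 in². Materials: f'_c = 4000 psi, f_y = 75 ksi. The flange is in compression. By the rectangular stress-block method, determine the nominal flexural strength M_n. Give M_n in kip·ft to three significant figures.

Tension: T = A_s f_y = 3.31 × 75 = 248.25 kips.
Try a within the flange: a = T/(0.85 f'_c b_f) = 248.25/(0.85 × 4 × 36) = 2.028 in.
Since a = 2.028 ≤ h_f = 3.9 in, the stress block lies entirely in the flange; analyse as a rectangular beam of width b_f.
M_n = T(d − a/2) = 248.25 × (30.3 − 1.014) = 7270.2 kip·in.
M_n = 7270.2/12 = 605.85 kip·ft.

M_n ≈ 606 kip·ft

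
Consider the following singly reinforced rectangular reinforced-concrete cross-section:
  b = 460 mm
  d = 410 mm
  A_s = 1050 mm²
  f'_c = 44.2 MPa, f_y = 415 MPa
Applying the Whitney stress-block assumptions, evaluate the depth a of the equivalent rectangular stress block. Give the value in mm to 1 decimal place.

T = A_s f_y = 1050 × 415 = 435750 N = 435.75 kN.
Setting C = 0.85 f'_c a b equal to T: a = 435750/(0.85 × 44.2 × 460) = 25.2 mm.

a ≈ 25.2 mm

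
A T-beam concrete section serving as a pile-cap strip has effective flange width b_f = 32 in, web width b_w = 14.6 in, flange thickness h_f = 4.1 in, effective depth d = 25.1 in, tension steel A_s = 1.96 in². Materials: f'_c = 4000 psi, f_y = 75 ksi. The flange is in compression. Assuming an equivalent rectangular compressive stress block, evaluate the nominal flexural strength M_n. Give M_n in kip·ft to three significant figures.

M_n ≈ 299 kip·ft

Tension: T = A_s f_y = 1.96 × 75 = 147 kips.
Try a within the flange: a = T/(0.85 f'_c b_f) = 147/(0.85 × 4 × 32) = 1.351 in.
Since a = 1.351 ≤ h_f = 4.1 in, the stress block lies entirely in the flange; analyse as a rectangular beam of width b_f.
M_n = T(d − a/2) = 147 × (25.1 − 0.6755) = 3590.4 kip·in.
M_n = 3590.4/12 = 299.20 kip·ft.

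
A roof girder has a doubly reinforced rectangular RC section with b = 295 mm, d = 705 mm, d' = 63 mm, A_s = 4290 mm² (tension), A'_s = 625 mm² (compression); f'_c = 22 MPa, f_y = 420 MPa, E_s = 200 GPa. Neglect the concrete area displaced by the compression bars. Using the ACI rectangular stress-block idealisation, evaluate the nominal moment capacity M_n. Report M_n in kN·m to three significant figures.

M_n ≈ 1040 kN·m

Assume both tension and compression steel yield.
Net tension couple steel: A_s − A'_s = 3665 mm².
a = (A_s − A'_s) f_y / (0.85 f'_c b) = 1539300/(0.85 × 22 × 295) = 279.04 mm.
c = a/β₁ = 279.04/0.85 = 328.28 mm; ε'_s = 0.003(c − d')/c = 0.0024 ≥ f_y/E_s = 0.0021, so compression steel does yield.
M_n = (A_s − A'_s) f_y (d − a/2) + A'_s f_y (d − d') = [1539300 × (705 − 139.52) + 262500 × (705 − 63)] × 10⁻⁶ = 870.44 + 168.53 = 1038.97 kN·m.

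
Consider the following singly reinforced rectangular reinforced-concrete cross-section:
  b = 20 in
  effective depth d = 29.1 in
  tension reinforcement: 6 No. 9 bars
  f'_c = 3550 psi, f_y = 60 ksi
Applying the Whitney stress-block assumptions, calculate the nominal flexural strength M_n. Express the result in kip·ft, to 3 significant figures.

M_n ≈ 784 kip·ft

A_s = 6 × 1 = 6 in².
T = A_s f_y = 6 × 60 = 360 kips.
a = T/(0.85 f'_c b) = 360/(0.85 × 3.55 × 20) = 5.965 in.
M_n = T(d − a/2) = 360 × (29.1 − 2.9825) = 9402.3 kip·in = 9402.3/12 = 783.53 kip·ft.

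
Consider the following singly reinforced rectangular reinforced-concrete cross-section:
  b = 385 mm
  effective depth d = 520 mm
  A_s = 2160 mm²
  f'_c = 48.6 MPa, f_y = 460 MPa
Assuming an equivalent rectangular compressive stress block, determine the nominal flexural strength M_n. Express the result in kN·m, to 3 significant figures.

T = A_s f_y = 2160 × 460 = 993600 N = 993.6 kN.
From C = T: a = T/(0.85 f'_c b) = 993600/(0.85 × 48.6 × 385) = 62.47 mm.
M_n = T(d − a/2) = 993.6 kN × (520 − 31.235) mm = 485.64 kN·m.

M_n ≈ 486 kN·m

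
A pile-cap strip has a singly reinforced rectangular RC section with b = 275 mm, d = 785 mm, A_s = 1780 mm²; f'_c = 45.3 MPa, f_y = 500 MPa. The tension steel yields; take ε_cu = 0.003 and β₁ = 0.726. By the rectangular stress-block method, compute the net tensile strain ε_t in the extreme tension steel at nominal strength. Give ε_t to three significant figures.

ε_t ≈ 0.0173

a = A_s f_y/(0.85 f'_c b) = 84.05 mm.
β₁ = 0.726, so c = a/β₁ = 84.05/0.726 = 115.77 mm.
From the linear strain diagram with ε_cu = 0.003: ε_t = 0.003 (d − c)/c = 0.003 × (785 − 115.77)/115.77 = 0.0173.
Since ε_t ≥ 0.005, the section is tension-controlled.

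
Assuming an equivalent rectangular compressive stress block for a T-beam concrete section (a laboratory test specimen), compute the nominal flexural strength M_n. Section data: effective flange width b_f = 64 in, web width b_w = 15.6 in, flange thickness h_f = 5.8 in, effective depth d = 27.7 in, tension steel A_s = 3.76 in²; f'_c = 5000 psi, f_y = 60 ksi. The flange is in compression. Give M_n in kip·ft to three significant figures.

M_n ≈ 513 kip·ft

Tension: T = A_s f_y = 3.76 × 60 = 225.6 kips.
Try a within the flange: a = T/(0.85 f'_c b_f) = 225.6/(0.85 × 5 × 64) = 0.829 in.
Since a = 0.829 ≤ h_f = 5.8 in, the stress block lies entirely in the flange; analyse as a rectangular beam of width b_f.
M_n = T(d − a/2) = 225.6 × (27.7 − 0.4145) = 6155.6 kip·in.
M_n = 6155.6/12 = 512.97 kip·ft.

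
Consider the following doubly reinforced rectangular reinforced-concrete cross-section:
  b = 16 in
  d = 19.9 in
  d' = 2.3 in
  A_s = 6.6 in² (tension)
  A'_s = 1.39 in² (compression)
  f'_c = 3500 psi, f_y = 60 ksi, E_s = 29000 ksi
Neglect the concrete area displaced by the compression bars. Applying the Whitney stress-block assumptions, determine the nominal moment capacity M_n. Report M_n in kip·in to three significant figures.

Assume both steels yield.
a = (A_s − A'_s) f_y/(0.85 f'_c b) = (6.6 − 1.39) × 60/(0.85 × 3.5 × 16) = 6.567 in.
c = a/β₁ = 6.567/0.85 = 7.726 in; ε'_s = 0.003(c − d')/c = 0.0021 ≥ ε_y = 0.0021, so the compression steel yields.
M_n = (A_s − A'_s) f_y (d − a/2) + A'_s f_y (d − d') = 312.6 × (19.9 − 3.2835) + 83.4 × (19.9 − 2.3) = 5194.3 + 1467.8 = 6662.1 kip·in.

M_n ≈ 6660 kip·in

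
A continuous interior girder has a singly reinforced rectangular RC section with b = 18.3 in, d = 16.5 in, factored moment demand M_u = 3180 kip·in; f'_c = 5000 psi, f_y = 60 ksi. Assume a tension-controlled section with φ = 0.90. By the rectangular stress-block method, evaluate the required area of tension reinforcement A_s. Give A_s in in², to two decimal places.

A_s ≈ 3.93 in²

M_n = M_u/φ = 3180/0.90 = 3533.33 kip·in.
From M_n = 0.85 f'_c a b (d − a/2):
a = d − √(d² − 2M_n/(0.85 f'_c b)) = 16.5 − √(16.5² − 2 × 3533.33/(0.85 × 5 × 18.3)) = 3.032 in.
A_s = 0.85 f'_c a b / f_y = 0.85 × 5 × 3.032 × 18.3 / 60 = 3.930 in².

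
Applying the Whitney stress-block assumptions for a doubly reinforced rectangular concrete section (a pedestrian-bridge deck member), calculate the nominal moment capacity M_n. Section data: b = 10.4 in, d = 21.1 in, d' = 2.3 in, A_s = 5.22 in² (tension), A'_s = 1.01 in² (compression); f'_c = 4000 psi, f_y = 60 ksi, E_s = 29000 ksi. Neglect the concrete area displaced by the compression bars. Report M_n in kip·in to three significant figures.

M_n ≈ 5570 kip·in

Assume both steels yield.
a = (A_s − A'_s) f_y/(0.85 f'_c b) = (5.22 − 1.01) × 60/(0.85 × 4 × 10.4) = 7.144 in.
c = a/β₁ = 7.144/0.85 = 8.405 in; ε'_s = 0.003(c − d')/c = 0.0022 ≥ ε_y = 0.0021, so the compression steel yields.
M_n = (A_s − A'_s) f_y (d − a/2) + A'_s f_y (d − d') = 252.6 × (21.1 − 3.572) + 60.6 × (21.1 − 2.3) = 4427.6 + 1139.3 = 5566.9 kip·in.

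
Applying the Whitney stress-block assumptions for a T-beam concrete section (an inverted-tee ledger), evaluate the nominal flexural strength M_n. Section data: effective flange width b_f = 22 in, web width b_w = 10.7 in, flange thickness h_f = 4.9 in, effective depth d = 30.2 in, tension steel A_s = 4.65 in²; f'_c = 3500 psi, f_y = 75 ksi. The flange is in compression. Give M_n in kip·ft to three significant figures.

Tension: T = A_s f_y = 4.65 × 75 = 348.75 kips.
Try a within the flange: a = T/(0.85 f'_c b_f) = 348.75/(0.85 × 3.5 × 22) = 5.328 in.
a = 5.328 > h_f = 4.9 in: the block extends into the web. Split into flange-overhang and web parts.
C_f = 0.85 f'_c (b_f − b_w) h_f = 0.85 × 3.5 × (22 − 10.7) × 4.9 = 164.7 kips.
Remaining web compression depth: a_w = (T − C_f)/(0.85 f'_c b_w) = (348.75 − 164.7)/(0.85 × 3.5 × 10.7) = 5.782 in.
M_n = C_f(d − h_f/2) + (T − C_f)(d − a_w/2) = 164.7 × (30.2 − 2.45) + 184.05 × (30.2 − 2.891) = 4570.4 + 5026.2 = 9596.6 kip·in.
M_n = 9596.6/12 = 799.72 kip·ft.

M_n ≈ 800 kip·ft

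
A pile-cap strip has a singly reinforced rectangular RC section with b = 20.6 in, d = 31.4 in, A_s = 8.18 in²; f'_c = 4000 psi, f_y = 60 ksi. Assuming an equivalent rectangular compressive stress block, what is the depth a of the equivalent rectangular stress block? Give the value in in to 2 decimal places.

T = A_s f_y = 8.18 × 60 = 490.8 kips.
a = T/(0.85 f'_c b) = 490.8/(0.85 × 4 × 20.6) = 7.01 in.

a ≈ 7.01 in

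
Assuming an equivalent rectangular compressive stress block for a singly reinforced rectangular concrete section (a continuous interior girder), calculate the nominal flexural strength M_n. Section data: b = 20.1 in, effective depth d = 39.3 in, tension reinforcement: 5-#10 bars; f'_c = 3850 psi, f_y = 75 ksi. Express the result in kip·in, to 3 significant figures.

A_s = 5 × 1.27 = 6.35 in².
T = A_s f_y = 6.35 × 75 = 476.25 kips.
a = T/(0.85 f'_c b) = 476.25/(0.85 × 3.85 × 20.1) = 7.240 in.
M_n = T(d − a/2) = 476.25 × (39.3 − 3.62) = 16992.6 kip·in.

M_n ≈ 17000 kip·in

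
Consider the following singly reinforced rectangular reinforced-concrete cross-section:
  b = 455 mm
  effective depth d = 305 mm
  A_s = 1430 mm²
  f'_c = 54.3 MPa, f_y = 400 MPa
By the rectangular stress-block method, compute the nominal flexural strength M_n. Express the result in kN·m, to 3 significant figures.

M_n ≈ 167 kN·m

T = A_s f_y = 1430 × 400 = 572000 N = 572 kN.
From C = T: a = T/(0.85 f'_c b) = 572000/(0.85 × 54.3 × 455) = 27.24 mm.
M_n = T(d − a/2) = 572 kN × (305 − 13.62) mm = 166.67 kN·m.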